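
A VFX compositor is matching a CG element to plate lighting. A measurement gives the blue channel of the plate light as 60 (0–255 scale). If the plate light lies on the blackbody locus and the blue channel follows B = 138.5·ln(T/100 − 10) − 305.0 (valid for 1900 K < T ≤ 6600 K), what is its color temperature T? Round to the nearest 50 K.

ln(t − 10) = (60 + 305.0) / 138.5 = 2.6354.
t − 10 = e^2.6354 = 13.949, so t = 23.949.
T = 100·t = 2395 K → 2400 K to the nearest 50 K.

2400 K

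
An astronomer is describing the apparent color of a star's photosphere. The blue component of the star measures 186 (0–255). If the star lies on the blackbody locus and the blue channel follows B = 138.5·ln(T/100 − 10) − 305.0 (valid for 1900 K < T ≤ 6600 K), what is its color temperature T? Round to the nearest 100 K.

4500 K

ln(t − 10) = (186 + 305.0) / 138.5 = 3.5451.
t − 10 = e^3.5451 = 34.644, so t = 44.644.
T = 100·t = 4464 K → 4500 K to the nearest 100 K.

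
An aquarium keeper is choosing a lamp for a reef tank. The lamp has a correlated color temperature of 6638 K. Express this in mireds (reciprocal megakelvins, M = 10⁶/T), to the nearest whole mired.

M = 10⁶ / 6638 = 150.648 → 151 mireds.

151 mireds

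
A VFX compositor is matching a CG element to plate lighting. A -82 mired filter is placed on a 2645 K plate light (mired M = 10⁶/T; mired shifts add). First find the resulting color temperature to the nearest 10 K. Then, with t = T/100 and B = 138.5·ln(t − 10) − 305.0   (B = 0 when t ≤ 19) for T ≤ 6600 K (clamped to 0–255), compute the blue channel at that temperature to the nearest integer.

134

M_in = 10⁶/2645 = 378.07; M_out = 378.07 + (-82) = 296.07.
T_out = 10⁶/296.07 = 3377.6 K → 3380 K; t = 33.8.
B = 138.5·ln(33.8 − 10) − 305.0 = 138.5·ln 23.8 − 305.0 = 138.5·3.1697 − 305.0 = 134.001.
Rounded: 134.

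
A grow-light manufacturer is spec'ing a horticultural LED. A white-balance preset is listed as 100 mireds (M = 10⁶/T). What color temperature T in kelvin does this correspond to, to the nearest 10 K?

T = 10⁶ / 100 = 10000.00 K → 10000 K.

10000 K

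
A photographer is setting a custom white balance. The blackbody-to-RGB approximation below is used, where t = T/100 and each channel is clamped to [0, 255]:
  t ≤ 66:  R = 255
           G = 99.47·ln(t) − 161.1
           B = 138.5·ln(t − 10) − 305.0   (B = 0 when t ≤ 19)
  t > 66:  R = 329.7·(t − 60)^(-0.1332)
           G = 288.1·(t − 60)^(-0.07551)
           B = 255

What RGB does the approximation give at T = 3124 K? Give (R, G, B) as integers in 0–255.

(255, 181, 118)

t = 3124/100 = 31.24; the t ≤ 66 branch applies.
R = 255 by definition for t ≤ 66.
G = 99.47·ln 31.24 − 161.1 = 99.47·3.4417 − 161.1 = 181.246.
B = 138.5·ln(31.24 − 10) − 305.0 = 138.5·ln 21.24 − 305.0 = 138.5·3.0559 − 305.0 = 118.240.
Rounded: (255, 181, 118).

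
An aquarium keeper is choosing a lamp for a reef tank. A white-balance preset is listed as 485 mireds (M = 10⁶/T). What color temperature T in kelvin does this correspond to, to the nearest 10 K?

2060 K

T = 10⁶ / 485 = 2061.86 K → 2060 K.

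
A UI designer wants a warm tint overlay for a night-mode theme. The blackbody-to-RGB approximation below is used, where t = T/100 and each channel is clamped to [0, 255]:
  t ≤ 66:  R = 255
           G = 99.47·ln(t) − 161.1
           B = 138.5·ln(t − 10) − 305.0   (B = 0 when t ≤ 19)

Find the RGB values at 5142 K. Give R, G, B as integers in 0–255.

t = 5142/100 = 51.42; the t ≤ 66 branch applies.
R = 255 by definition for t ≤ 66.
G = 99.47·ln 51.42 − 161.1 = 99.47·3.9400 − 161.1 = 230.815.
B = 138.5·ln(51.42 − 10) − 305.0 = 138.5·ln 41.42 − 305.0 = 138.5·3.7238 − 305.0 = 210.741.
Rounded: (255, 231, 211).

R=255, G=231, B=211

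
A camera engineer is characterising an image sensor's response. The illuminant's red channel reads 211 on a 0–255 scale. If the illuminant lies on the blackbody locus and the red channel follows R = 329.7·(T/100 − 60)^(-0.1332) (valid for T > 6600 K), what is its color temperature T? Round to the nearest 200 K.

(t − 60)^(-0.1332) = 211/329.7 = 0.63998.
t − 60 = 0.63998^(1/-0.1332) = 0.63998^(-7.508) = 28.525, so t = 88.525.
T = 100·t = 8853 K → 8800 K to the nearest 200 K.

8800 K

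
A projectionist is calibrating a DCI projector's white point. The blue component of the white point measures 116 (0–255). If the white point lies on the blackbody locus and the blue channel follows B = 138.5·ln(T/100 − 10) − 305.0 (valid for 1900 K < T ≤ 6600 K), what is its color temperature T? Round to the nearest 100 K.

ln(t − 10) = (116 + 305.0) / 138.5 = 3.0397.
t − 10 = e^3.0397 = 20.899, so t = 30.899.
T = 100·t = 3090 K → 3100 K to the nearest 100 K.

3100 K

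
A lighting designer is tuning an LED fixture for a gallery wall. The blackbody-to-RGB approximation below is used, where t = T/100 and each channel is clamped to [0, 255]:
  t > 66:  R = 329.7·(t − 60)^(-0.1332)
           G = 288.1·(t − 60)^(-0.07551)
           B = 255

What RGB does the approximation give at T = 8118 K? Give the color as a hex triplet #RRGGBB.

#DCE5FF

t = 8118/100 = 81.18; the t > 66 branch applies.
R = 329.7·(81.18 − 60)^(-0.1332) = 329.7·21.18^(-0.1332) = 329.7·0.66587 = 219.536.
G = 288.1·(81.18 − 60)^(-0.07551) = 288.1·21.18^(-0.07551) = 288.1·0.79411 = 228.782.
B = 255 by definition for t > 66.
Rounded: (220, 229, 255).
In hex: #DCE5FF.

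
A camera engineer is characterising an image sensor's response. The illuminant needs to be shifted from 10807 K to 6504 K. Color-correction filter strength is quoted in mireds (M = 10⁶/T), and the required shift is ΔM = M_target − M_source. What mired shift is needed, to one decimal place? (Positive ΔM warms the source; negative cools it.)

M_source = 10⁶/10807 = 92.533; M_target = 10⁶/6504 = 153.752.
ΔM = 153.752 − 92.533 = 61.219 → +61.2 mireds, a warming shift.

+61.2 mireds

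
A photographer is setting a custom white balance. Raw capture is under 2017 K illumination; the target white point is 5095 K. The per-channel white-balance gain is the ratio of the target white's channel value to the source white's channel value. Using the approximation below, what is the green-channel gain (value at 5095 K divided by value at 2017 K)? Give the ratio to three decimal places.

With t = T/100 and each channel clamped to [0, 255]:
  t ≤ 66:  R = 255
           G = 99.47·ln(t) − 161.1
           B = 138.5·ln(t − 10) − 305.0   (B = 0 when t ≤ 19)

1.669

At 2017 K (t = 20.17):
  G = 99.47·ln 20.17 − 161.1 = 99.47·3.0042 − 161.1 = 137.727.
At 5095 K (t = 50.95):
  G = 99.47·ln 50.95 − 161.1 = 99.47·3.9308 − 161.1 = 229.901.
Gain = 229.901 / 137.727 = 1.6692 → 1.669.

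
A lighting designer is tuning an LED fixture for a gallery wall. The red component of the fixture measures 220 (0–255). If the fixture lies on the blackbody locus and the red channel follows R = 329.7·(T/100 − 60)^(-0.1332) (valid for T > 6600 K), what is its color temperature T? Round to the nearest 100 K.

(t − 60)^(-0.1332) = 220/329.7 = 0.66727.
t − 60 = 0.66727^(1/-0.1332) = 0.66727^(-7.508) = 20.847, so t = 80.847.
T = 100·t = 8085 K → 8100 K to the nearest 100 K.

8100 K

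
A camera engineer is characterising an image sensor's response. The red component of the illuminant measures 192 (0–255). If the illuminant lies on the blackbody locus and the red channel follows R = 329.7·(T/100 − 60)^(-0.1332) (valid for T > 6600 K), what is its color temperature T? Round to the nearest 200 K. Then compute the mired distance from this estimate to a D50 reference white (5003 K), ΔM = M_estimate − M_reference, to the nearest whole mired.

-115 mireds

(t − 60)^(-0.1332) = 192/329.7 = 0.58235.
t − 60 = 0.58235^(1/-0.1332) = 0.58235^(-7.508) = 57.929, so t = 117.929.
T = 100·t = 11793 K → 11800 K to the nearest 200 K.
M_estimate = 10⁶/11800 = 84.75; M_reference = 10⁶/5003 = 199.88.
ΔM = 84.75 − 199.88 = -115.13 → -115 mireds.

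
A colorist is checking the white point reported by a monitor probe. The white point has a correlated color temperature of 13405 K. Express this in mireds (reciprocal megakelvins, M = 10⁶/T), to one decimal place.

74.6 mireds

M = 10⁶ / 13405 = 74.599 → 74.6 mireds.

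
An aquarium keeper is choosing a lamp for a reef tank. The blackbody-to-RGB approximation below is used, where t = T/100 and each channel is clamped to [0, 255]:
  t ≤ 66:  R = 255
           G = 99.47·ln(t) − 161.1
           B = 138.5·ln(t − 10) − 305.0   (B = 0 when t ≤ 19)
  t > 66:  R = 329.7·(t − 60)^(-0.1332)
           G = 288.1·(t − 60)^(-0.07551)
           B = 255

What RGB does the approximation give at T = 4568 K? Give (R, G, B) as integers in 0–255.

t = 4568/100 = 45.68; the t ≤ 66 branch applies.
R = 255 by definition for t ≤ 66.
G = 99.47·ln 45.68 − 161.1 = 99.47·3.8217 − 161.1 = 219.041.
B = 138.5·ln(45.68 − 10) − 305.0 = 138.5·ln 35.68 − 305.0 = 138.5·3.5746 − 305.0 = 190.081.
Rounded: (255, 219, 190).

(255, 219, 190)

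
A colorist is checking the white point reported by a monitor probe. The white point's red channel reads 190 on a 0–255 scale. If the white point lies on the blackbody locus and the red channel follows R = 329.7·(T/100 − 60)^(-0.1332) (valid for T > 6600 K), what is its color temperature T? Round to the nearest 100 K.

(t − 60)^(-0.1332) = 190/329.7 = 0.57628.
t − 60 = 0.57628^(1/-0.1332) = 0.57628^(-7.508) = 62.667, so t = 122.667.
T = 100·t = 12267 K → 12300 K to the nearest 100 K.

12300 K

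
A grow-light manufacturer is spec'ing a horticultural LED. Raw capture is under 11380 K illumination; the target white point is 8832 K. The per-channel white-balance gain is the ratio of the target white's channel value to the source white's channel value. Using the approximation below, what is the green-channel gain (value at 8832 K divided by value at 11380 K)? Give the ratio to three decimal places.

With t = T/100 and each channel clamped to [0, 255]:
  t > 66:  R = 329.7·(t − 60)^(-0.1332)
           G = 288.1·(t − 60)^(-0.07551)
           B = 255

At 11380 K (t = 113.8):
  G = 288.1·(113.8 − 60)^(-0.07551) = 288.1·53.8^(-0.07551) = 288.1·0.74013 = 213.232.
At 8832 K (t = 88.32):
  G = 288.1·(88.32 − 60)^(-0.07551) = 288.1·28.32^(-0.07551) = 288.1·0.77688 = 223.818.
Gain = 223.818 / 213.232 = 1.0496 → 1.050.

1.050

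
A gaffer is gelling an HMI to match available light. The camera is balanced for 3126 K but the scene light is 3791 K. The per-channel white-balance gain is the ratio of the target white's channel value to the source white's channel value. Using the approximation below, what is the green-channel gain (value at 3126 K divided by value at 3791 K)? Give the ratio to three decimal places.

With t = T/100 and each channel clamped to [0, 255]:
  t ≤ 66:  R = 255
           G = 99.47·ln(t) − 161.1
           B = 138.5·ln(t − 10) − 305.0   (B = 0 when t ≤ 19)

0.904

At 3791 K (t = 37.91):
  G = 99.47·ln 37.91 − 161.1 = 99.47·3.6352 − 161.1 = 200.495.
At 3126 K (t = 31.26):
  G = 99.47·ln 31.26 − 161.1 = 99.47·3.4423 − 161.1 = 181.309.
Gain = 181.309 / 200.495 = 0.9043 → 0.904.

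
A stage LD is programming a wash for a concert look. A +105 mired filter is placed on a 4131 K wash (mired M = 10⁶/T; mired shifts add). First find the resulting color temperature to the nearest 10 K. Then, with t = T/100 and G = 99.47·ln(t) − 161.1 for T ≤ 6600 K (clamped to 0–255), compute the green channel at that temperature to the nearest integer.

173

M_in = 10⁶/4131 = 242.07; M_out = 242.07 + (+105) = 347.07.
T_out = 10⁶/347.07 = 2881.2 K → 2880 K; t = 28.8.
G = 99.47·ln 28.8 − 161.1 = 99.47·3.3604 − 161.1 = 173.157.
Rounded: 173.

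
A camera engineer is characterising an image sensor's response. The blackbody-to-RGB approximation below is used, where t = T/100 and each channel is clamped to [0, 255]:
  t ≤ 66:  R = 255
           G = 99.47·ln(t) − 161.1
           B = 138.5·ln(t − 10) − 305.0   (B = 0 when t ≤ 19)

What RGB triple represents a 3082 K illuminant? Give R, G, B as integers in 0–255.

t = 3082/100 = 30.82; the t ≤ 66 branch applies.
R = 255 by definition for t ≤ 66.
G = 99.47·ln 30.82 − 161.1 = 99.47·3.4282 − 161.1 = 179.899.
B = 138.5·ln(30.82 − 10) − 305.0 = 138.5·ln 20.82 − 305.0 = 138.5·3.0359 − 305.0 = 115.474.
Rounded: (255, 180, 115).

R=255, G=180, B=115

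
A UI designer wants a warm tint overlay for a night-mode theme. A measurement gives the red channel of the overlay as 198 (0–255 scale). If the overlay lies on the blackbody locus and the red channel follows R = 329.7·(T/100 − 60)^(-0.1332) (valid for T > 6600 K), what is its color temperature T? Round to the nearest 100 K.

(t − 60)^(-0.1332) = 198/329.7 = 0.60055.
t − 60 = 0.60055^(1/-0.1332) = 0.60055^(-7.508) = 45.980, so t = 105.980.
T = 100·t = 10598 K → 10600 K to the nearest 100 K.

10600 K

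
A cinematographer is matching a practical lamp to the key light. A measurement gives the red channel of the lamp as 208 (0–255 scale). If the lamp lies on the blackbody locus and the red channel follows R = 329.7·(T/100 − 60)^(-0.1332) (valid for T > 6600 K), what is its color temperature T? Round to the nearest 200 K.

(t − 60)^(-0.1332) = 208/329.7 = 0.63088.
t − 60 = 0.63088^(1/-0.1332) = 0.63088^(-7.508) = 31.763, so t = 91.763.
T = 100·t = 9176 K → 9200 K to the nearest 200 K.

9200 K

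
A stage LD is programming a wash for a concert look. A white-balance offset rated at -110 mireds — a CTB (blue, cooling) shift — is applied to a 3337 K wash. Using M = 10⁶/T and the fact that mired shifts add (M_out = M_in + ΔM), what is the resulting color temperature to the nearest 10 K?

M_in = 10⁶/3337 = 299.67 mireds.
M_out = 299.67 + (-110) = 189.67 mireds.
T_out = 10⁶/189.67 = 5272.3 K → 5270 K.

5270 K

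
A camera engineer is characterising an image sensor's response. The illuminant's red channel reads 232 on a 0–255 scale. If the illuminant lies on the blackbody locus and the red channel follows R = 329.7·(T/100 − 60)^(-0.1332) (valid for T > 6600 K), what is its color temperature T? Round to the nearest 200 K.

(t − 60)^(-0.1332) = 232/329.7 = 0.70367.
t − 60 = 0.70367^(1/-0.1332) = 0.70367^(-7.508) = 13.992, so t = 73.992.
T = 100·t = 7399 K → 7400 K to the nearest 200 K.

7400 K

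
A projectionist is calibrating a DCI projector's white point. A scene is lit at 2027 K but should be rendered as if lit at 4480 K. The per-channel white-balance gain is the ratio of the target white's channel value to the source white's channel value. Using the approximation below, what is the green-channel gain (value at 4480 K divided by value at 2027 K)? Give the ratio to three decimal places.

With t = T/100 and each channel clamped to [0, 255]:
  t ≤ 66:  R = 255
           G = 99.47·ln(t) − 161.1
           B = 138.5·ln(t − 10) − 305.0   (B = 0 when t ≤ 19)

1.571

At 2027 K (t = 20.27):
  G = 99.47·ln 20.27 − 161.1 = 99.47·3.0091 − 161.1 = 138.219.
At 4480 K (t = 44.8):
  G = 99.47·ln 44.8 − 161.1 = 99.47·3.8022 − 161.1 = 217.106.
Gain = 217.106 / 138.219 = 1.5707 → 1.571.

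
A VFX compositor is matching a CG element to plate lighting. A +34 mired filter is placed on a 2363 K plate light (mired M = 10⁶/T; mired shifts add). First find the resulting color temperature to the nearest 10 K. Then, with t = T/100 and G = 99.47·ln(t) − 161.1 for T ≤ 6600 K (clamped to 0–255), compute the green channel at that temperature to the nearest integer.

M_in = 10⁶/2363 = 423.19; M_out = 423.19 + (+34) = 457.19.
T_out = 10⁶/457.19 = 2187.3 K → 2190 K; t = 21.9.
G = 99.47·ln 21.9 − 161.1 = 99.47·3.0865 − 161.1 = 145.913.
Rounded: 146.

146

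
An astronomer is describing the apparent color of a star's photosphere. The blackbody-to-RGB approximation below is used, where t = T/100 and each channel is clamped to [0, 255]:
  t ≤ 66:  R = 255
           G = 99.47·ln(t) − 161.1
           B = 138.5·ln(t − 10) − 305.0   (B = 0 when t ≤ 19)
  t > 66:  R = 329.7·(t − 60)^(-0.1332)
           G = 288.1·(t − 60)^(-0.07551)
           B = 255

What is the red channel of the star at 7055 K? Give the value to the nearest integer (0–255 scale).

t = 7055/100 = 70.55; the t > 66 branch applies.
R = 329.7·(70.55 − 60)^(-0.1332) = 329.7·10.55^(-0.1332) = 329.7·0.73064 = 240.892.
Rounded: 241.

241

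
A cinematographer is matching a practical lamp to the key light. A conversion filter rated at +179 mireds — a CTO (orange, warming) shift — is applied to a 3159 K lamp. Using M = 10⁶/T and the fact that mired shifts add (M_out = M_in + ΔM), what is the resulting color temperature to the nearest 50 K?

2000 K

M_in = 10⁶/3159 = 316.56 mireds.
M_out = 316.56 + (+179) = 495.56 mireds.
T_out = 10⁶/495.56 = 2017.9 K → 2000 K.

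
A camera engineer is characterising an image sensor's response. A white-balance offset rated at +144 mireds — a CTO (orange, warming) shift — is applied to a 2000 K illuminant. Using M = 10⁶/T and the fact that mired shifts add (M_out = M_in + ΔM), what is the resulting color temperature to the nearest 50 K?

1550 K

M_in = 10⁶/2000 = 500.00 mireds.
M_out = 500.00 + (+144) = 644.00 mireds.
T_out = 10⁶/644.00 = 1552.8 K → 1550 K.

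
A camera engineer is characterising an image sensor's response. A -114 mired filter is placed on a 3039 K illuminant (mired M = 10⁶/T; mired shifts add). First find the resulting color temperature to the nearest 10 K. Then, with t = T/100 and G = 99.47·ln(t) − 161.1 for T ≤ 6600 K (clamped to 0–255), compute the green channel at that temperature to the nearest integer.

M_in = 10⁶/3039 = 329.06; M_out = 329.06 + (-114) = 215.06.
T_out = 10⁶/215.06 = 4650.0 K → 4650 K; t = 46.5.
G = 99.47·ln 46.5 − 161.1 = 99.47·3.8395 − 161.1 = 220.810.
Rounded: 221.

221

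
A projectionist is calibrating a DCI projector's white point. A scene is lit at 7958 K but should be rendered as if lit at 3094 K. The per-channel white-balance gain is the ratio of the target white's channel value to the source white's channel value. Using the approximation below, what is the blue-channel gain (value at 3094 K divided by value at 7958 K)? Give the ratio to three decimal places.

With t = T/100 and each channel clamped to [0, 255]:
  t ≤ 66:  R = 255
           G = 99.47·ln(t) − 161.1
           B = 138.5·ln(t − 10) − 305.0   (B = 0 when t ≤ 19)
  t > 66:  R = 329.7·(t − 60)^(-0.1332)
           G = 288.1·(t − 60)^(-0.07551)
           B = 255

At 7958 K (t = 79.58):
  B = 255 by definition for t > 66.
At 3094 K (t = 30.94):
  B = 138.5·ln(30.94 − 10) − 305.0 = 138.5·ln 20.94 − 305.0 = 138.5·3.0417 − 305.0 = 116.270.
Gain = 116.270 / 255.000 = 0.4560 → 0.456.

0.456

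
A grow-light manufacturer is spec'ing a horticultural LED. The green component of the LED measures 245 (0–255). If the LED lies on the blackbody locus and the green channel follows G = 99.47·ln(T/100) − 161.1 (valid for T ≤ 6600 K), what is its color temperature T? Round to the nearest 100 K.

ln t = (245 + 161.1) / 99.47 = 4.0826.
t = e^4.0826 = 59.302.
T = 100·t = 5930 K → 5900 K to the nearest 100 K.

5900 K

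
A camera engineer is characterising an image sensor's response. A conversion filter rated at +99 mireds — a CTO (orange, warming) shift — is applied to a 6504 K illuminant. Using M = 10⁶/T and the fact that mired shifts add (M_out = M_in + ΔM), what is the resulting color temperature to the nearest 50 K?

M_in = 10⁶/6504 = 153.75 mireds.
M_out = 153.75 + (+99) = 252.75 mireds.
T_out = 10⁶/252.75 = 3956.5 K → 3950 K.

3950 K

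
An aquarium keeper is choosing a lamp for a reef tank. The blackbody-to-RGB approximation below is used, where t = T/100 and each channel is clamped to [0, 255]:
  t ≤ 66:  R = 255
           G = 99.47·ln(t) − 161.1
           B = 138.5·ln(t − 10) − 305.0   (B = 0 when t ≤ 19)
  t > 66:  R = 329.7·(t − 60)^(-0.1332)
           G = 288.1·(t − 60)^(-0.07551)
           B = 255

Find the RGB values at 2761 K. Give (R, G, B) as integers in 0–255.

(255, 169, 92)

t = 2761/100 = 27.61; the t ≤ 66 branch applies.
R = 255 by definition for t ≤ 66.
G = 99.47·ln 27.61 − 161.1 = 99.47·3.3182 − 161.1 = 168.959.
B = 138.5·ln(27.61 − 10) − 305.0 = 138.5·ln 17.61 − 305.0 = 138.5·2.8685 − 305.0 = 92.283.
Rounded: (255, 169, 92).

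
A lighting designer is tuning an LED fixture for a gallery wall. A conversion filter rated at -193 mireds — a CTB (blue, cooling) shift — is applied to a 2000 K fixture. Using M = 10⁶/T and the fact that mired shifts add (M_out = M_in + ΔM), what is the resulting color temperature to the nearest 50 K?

3250 K

M_in = 10⁶/2000 = 500.00 mireds.
M_out = 500.00 + (-193) = 307.00 mireds.
T_out = 10⁶/307.00 = 3257.3 K → 3250 K.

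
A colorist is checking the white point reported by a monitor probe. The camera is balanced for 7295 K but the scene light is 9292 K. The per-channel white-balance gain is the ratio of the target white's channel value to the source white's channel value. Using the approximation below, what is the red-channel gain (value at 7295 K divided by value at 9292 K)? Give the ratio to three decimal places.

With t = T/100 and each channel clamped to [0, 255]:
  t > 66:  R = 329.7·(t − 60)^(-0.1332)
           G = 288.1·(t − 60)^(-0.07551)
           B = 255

1.132

At 9292 K (t = 92.92):
  R = 329.7·(92.92 − 60)^(-0.1332) = 329.7·32.92^(-0.1332) = 329.7·0.62788 = 207.011.
At 7295 K (t = 72.95):
  R = 329.7·(72.95 − 60)^(-0.1332) = 329.7·12.95^(-0.1332) = 329.7·0.71096 = 234.404.
Gain = 234.404 / 207.011 = 1.1323 → 1.132.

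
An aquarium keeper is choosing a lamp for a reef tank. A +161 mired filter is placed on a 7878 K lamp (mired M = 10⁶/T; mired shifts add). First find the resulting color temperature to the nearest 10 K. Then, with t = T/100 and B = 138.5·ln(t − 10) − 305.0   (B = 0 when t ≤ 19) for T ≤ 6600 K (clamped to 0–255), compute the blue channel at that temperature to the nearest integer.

M_in = 10⁶/7878 = 126.94; M_out = 126.94 + (+161) = 287.94.
T_out = 10⁶/287.94 = 3473.0 K → 3470 K; t = 34.7.
B = 138.5·ln(34.7 − 10) − 305.0 = 138.5·ln 24.7 − 305.0 = 138.5·3.2068 − 305.0 = 139.142.
Rounded: 139.

139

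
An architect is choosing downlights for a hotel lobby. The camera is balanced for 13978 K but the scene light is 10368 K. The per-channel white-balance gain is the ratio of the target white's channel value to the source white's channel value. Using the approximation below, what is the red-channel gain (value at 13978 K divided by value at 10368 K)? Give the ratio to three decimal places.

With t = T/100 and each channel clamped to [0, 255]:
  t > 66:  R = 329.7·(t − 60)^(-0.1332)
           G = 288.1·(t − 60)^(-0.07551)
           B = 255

0.923

At 10368 K (t = 103.68):
  R = 329.7·(103.68 − 60)^(-0.1332) = 329.7·43.68^(-0.1332) = 329.7·0.60466 = 199.358.
At 13978 K (t = 139.78):
  R = 329.7·(139.78 − 60)^(-0.1332) = 329.7·79.78^(-0.1332) = 329.7·0.55804 = 183.987.
Gain = 183.987 / 199.358 = 0.9229 → 0.923.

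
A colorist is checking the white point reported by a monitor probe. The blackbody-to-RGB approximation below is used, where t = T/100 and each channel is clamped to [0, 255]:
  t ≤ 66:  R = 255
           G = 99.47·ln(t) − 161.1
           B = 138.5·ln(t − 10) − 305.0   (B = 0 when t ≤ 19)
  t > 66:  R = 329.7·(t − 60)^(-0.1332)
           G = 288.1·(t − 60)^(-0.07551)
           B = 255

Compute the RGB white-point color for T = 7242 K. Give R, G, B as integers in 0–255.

t = 7242/100 = 72.42; the t > 66 branch applies.
R = 329.7·(72.42 − 60)^(-0.1332) = 329.7·12.42^(-0.1332) = 329.7·0.71493 = 235.712.
G = 288.1·(72.42 − 60)^(-0.07551) = 288.1·12.42^(-0.07551) = 288.1·0.82677 = 238.191.
B = 255 by definition for t > 66.
Rounded: (236, 238, 255).

R=236, G=238, B=255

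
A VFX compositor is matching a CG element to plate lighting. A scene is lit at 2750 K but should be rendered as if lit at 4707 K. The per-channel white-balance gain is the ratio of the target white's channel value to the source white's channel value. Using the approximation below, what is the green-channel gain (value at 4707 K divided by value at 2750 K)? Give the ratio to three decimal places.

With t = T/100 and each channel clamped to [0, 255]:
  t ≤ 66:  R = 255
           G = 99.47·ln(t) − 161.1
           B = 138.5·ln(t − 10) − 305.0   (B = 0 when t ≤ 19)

1.317

At 2750 K (t = 27.5):
  G = 99.47·ln 27.5 − 161.1 = 99.47·3.3142 − 161.1 = 168.562.
At 4707 K (t = 47.07):
  G = 99.47·ln 47.07 − 161.1 = 99.47·3.8516 − 161.1 = 222.022.
Gain = 222.022 / 168.562 = 1.3172 → 1.317.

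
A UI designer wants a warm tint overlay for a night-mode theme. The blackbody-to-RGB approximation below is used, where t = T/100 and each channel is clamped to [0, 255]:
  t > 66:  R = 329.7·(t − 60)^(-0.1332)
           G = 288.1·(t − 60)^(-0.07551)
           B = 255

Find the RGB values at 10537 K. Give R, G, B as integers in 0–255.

t = 10537/100 = 105.37; the t > 66 branch applies.
R = 329.7·(105.37 − 60)^(-0.1332) = 329.7·45.37^(-0.1332) = 329.7·0.60161 = 198.352.
G = 288.1·(105.37 − 60)^(-0.07551) = 288.1·45.37^(-0.07551) = 288.1·0.74972 = 215.993.
B = 255 by definition for t > 66.
Rounded: (198, 216, 255).

R=198, G=216, B=255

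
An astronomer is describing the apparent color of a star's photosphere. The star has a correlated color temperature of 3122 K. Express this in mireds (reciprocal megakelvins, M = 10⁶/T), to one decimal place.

M = 10⁶ / 3122 = 320.307 → 320.3 mireds.

320.3 mireds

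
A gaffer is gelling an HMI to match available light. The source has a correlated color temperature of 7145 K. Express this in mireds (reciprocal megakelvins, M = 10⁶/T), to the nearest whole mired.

140 mireds

M = 10⁶ / 7145 = 139.958 → 140 mireds.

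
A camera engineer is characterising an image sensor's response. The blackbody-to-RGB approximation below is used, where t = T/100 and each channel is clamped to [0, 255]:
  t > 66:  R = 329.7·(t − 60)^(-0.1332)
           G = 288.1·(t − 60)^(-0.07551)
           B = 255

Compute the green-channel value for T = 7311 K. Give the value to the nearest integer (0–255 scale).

237

t = 7311/100 = 73.11; the t > 66 branch applies.
G = 288.1·(73.11 − 60)^(-0.07551) = 288.1·13.11^(-0.07551) = 288.1·0.82340 = 237.221.
Rounded: 237.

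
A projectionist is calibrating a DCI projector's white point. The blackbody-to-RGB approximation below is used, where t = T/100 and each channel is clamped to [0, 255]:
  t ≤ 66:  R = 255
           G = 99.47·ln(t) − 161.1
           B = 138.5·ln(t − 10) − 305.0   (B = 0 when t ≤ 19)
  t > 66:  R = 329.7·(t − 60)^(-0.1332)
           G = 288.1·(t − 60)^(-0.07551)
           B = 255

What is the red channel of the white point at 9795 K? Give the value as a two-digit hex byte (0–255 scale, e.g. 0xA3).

t = 9795/100 = 97.95; the t > 66 branch applies.
R = 329.7·(97.95 − 60)^(-0.1332) = 329.7·37.95^(-0.1332) = 329.7·0.61610 = 203.127.
Rounded: 203; in hex, 0xCB.

0xCB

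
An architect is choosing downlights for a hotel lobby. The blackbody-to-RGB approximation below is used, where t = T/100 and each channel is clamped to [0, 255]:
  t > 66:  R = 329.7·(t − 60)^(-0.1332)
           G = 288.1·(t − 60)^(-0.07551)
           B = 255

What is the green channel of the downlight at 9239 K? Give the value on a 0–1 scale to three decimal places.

t = 9239/100 = 92.39; the t > 66 branch applies.
G = 288.1·(92.39 − 60)^(-0.07551) = 288.1·32.39^(-0.07551) = 288.1·0.76904 = 221.560.
On a 0–1 scale: 221.560/255 = 0.8689 → 0.869.

0.869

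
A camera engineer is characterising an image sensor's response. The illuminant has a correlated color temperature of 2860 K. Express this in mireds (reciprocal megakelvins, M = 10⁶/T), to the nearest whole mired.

350 mireds

M = 10⁶ / 2860 = 349.650 → 350 mireds.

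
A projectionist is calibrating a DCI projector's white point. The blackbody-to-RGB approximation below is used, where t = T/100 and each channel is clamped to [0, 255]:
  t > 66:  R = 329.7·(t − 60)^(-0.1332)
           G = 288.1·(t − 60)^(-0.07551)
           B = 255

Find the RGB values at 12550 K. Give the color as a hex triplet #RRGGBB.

t = 12550/100 = 125.5; the t > 66 branch applies.
R = 329.7·(125.5 − 60)^(-0.1332) = 329.7·65.5^(-0.1332) = 329.7·0.57290 = 188.884.
G = 288.1·(125.5 − 60)^(-0.07551) = 288.1·65.5^(-0.07551) = 288.1·0.72922 = 210.087.
B = 255 by definition for t > 66.
Rounded: (189, 210, 255).
In hex: #BDD2FF.

#BDD2FF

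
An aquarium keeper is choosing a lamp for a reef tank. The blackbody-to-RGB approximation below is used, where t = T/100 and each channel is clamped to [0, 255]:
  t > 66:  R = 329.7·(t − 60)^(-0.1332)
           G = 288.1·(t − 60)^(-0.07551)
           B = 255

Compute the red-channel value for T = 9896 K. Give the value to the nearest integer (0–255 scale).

t = 9896/100 = 98.96; the t > 66 branch applies.
R = 329.7·(98.96 − 60)^(-0.1332) = 329.7·38.96^(-0.1332) = 329.7·0.61395 = 202.418.
Rounded: 202.

202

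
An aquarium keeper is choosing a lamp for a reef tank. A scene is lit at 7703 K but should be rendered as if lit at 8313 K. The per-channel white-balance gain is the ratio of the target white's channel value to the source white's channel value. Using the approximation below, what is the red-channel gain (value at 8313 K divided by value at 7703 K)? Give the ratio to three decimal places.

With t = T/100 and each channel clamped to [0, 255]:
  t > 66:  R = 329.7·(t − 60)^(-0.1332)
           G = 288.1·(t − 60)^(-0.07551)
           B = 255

0.960

At 7703 K (t = 77.03):
  R = 329.7·(77.03 − 60)^(-0.1332) = 329.7·17.03^(-0.1332) = 329.7·0.68549 = 226.007.
At 8313 K (t = 83.13):
  R = 329.7·(83.13 − 60)^(-0.1332) = 329.7·23.13^(-0.1332) = 329.7·0.65810 = 216.976.
Gain = 216.976 / 226.007 = 0.9600 → 0.960.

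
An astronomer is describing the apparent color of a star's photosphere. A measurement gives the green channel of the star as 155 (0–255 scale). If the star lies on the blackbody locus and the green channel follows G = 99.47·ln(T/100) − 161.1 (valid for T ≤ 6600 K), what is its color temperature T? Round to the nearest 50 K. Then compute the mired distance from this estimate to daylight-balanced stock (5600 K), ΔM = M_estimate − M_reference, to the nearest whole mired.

ln t = (155 + 161.1) / 99.47 = 3.1778.
t = e^3.1778 = 23.995.
T = 100·t = 2399 K → 2400 K to the nearest 50 K.
M_estimate = 10⁶/2400 = 416.67; M_reference = 10⁶/5600 = 178.57.
ΔM = 416.67 − 178.57 = 238.10 → +238 mireds.

+238 mireds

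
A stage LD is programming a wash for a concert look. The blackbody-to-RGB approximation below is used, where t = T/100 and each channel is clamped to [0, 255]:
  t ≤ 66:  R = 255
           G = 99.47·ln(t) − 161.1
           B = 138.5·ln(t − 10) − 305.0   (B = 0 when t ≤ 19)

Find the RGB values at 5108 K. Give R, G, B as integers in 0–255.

R=255, G=230, B=210

t = 5108/100 = 51.08; the t ≤ 66 branch applies.
R = 255 by definition for t ≤ 66.
G = 99.47·ln 51.08 − 161.1 = 99.47·3.9334 − 161.1 = 230.155.
B = 138.5·ln(51.08 − 10) − 305.0 = 138.5·ln 41.08 − 305.0 = 138.5·3.7155 − 305.0 = 209.600.
Rounded: (255, 230, 210).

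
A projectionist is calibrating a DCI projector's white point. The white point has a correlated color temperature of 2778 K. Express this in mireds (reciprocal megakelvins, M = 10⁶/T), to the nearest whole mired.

360 mireds

M = 10⁶ / 2778 = 359.971 → 360 mireds.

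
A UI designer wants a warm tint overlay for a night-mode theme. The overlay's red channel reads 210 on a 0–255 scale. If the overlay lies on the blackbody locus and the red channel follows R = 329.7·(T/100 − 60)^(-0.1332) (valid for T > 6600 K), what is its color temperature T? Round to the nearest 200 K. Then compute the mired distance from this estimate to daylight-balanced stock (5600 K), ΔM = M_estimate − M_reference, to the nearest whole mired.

(t − 60)^(-0.1332) = 210/329.7 = 0.63694.
t − 60 = 0.63694^(1/-0.1332) = 0.63694^(-7.508) = 29.561, so t = 89.561.
T = 100·t = 8956 K → 9000 K to the nearest 200 K.
M_estimate = 10⁶/9000 = 111.11; M_reference = 10⁶/5600 = 178.57.
ΔM = 111.11 − 178.57 = -67.46 → -67 mireds.

-67 mireds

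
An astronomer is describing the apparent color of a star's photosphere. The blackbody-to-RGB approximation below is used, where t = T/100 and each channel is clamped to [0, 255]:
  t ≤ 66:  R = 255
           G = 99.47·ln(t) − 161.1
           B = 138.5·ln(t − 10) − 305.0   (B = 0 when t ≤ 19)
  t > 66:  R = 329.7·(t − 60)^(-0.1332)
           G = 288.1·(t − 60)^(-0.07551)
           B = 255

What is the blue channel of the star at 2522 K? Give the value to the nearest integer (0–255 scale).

72

t = 2522/100 = 25.22; the t ≤ 66 branch applies.
B = 138.5·ln(25.22 − 10) − 305.0 = 138.5·ln 15.22 − 305.0 = 138.5·2.7226 − 305.0 = 72.082.
Rounded: 72.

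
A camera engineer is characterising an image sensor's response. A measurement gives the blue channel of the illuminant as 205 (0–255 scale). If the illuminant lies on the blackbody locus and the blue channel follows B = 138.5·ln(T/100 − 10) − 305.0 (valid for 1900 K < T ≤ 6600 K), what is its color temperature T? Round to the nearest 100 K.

ln(t − 10) = (205 + 305.0) / 138.5 = 3.6823.
t − 10 = e^3.6823 = 39.738, so t = 49.738.
T = 100·t = 4974 K → 5000 K to the nearest 100 K.

5000 K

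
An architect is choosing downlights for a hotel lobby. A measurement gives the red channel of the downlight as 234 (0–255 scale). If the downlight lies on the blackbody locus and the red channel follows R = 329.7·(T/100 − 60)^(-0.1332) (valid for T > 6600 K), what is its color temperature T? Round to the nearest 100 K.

7300 K

(t − 60)^(-0.1332) = 234/329.7 = 0.70974.
t − 60 = 0.70974^(1/-0.1332) = 0.70974^(-7.508) = 13.119, so t = 73.119.
T = 100·t = 7312 K → 7300 K to the nearest 100 K.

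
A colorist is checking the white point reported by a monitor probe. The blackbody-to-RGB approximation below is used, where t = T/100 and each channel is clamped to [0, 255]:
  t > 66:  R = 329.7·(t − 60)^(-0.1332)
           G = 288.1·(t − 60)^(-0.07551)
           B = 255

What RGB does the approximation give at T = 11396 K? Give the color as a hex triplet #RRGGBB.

t = 11396/100 = 113.96; the t > 66 branch applies.
R = 329.7·(113.96 − 60)^(-0.1332) = 329.7·53.96^(-0.1332) = 329.7·0.58788 = 193.824.
G = 288.1·(113.96 − 60)^(-0.07551) = 288.1·53.96^(-0.07551) = 288.1·0.73997 = 213.184.
B = 255 by definition for t > 66.
Rounded: (194, 213, 255).
In hex: #C2D5FF.

#C2D5FF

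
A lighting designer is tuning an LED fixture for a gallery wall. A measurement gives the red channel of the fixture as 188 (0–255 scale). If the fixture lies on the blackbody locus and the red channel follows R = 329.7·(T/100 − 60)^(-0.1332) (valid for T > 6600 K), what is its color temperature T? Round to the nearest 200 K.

12800 K

(t − 60)^(-0.1332) = 188/329.7 = 0.57022.
t − 60 = 0.57022^(1/-0.1332) = 0.57022^(-7.508) = 67.848, so t = 127.848.
T = 100·t = 12785 K → 12800 K to the nearest 200 K.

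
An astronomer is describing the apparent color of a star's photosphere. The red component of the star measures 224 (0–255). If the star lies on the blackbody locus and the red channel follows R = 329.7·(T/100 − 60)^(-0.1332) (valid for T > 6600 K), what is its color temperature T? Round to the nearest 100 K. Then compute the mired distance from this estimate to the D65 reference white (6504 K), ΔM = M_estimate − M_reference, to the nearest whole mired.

-26 mireds

(t − 60)^(-0.1332) = 224/329.7 = 0.67941.
t − 60 = 0.67941^(1/-0.1332) = 0.67941^(-7.508) = 18.209, so t = 78.209.
T = 100·t = 7821 K → 7800 K to the nearest 100 K.
M_estimate = 10⁶/7800 = 128.21; M_reference = 10⁶/6504 = 153.75.
ΔM = 128.21 − 153.75 = -25.55 → -26 mireds.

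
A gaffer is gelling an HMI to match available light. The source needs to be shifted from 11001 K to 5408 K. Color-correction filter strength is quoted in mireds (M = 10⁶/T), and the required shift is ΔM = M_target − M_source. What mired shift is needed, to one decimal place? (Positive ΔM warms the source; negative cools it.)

M_source = 10⁶/11001 = 90.901; M_target = 10⁶/5408 = 184.911.
ΔM = 184.911 − 90.901 = 94.010 → +94.0 mireds, a warming shift.

+94.0 mireds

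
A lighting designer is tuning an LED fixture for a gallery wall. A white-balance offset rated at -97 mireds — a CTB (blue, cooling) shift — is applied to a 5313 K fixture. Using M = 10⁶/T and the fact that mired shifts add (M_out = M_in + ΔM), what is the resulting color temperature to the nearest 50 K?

10950 K

M_in = 10⁶/5313 = 188.22 mireds.
M_out = 188.22 + (-97) = 91.22 mireds.
T_out = 10⁶/91.22 = 10962.8 K → 10950 K.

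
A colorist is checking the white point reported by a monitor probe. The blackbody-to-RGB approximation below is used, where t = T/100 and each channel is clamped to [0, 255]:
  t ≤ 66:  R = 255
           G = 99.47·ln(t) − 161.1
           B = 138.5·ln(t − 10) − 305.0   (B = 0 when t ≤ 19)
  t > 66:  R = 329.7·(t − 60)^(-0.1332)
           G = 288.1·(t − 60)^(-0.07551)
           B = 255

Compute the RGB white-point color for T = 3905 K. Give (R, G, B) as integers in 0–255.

t = 3905/100 = 39.05; the t ≤ 66 branch applies.
R = 255 by definition for t ≤ 66.
G = 99.47·ln 39.05 − 161.1 = 99.47·3.6648 − 161.1 = 203.442.
B = 138.5·ln(39.05 − 10) − 305.0 = 138.5·ln 29.05 − 305.0 = 138.5·3.3690 − 305.0 = 161.609.
Rounded: (255, 203, 162).

(255, 203, 162)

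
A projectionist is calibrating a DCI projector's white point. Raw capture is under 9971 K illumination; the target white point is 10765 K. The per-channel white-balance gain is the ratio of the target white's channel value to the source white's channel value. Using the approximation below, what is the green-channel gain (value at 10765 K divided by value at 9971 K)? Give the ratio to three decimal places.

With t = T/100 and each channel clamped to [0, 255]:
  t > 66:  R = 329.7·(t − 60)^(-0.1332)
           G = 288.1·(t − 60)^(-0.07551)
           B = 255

0.986

At 9971 K (t = 99.71):
  G = 288.1·(99.71 − 60)^(-0.07551) = 288.1·39.71^(-0.07551) = 288.1·0.75730 = 218.178.
At 10765 K (t = 107.65):
  G = 288.1·(107.65 − 60)^(-0.07551) = 288.1·47.65^(-0.07551) = 288.1·0.74695 = 215.195.
Gain = 215.195 / 218.178 = 0.9863 → 0.986.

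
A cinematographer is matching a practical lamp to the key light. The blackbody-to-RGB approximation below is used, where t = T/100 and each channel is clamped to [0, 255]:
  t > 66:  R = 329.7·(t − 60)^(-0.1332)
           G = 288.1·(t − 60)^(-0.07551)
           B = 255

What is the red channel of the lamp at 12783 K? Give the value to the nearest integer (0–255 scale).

188

t = 12783/100 = 127.83; the t > 66 branch applies.
R = 329.7·(127.83 − 60)^(-0.1332) = 329.7·67.83^(-0.1332) = 329.7·0.57024 = 188.007.
Rounded: 188.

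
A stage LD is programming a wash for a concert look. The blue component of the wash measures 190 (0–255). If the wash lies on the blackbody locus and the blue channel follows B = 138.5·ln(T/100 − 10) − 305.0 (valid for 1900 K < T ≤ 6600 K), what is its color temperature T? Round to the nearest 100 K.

ln(t − 10) = (190 + 305.0) / 138.5 = 3.5740.
t − 10 = e^3.5740 = 35.659, so t = 45.659.
T = 100·t = 4566 K → 4600 K to the nearest 100 K.

4600 K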